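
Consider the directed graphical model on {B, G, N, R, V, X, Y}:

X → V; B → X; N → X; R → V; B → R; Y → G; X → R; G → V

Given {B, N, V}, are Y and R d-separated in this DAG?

No

3 paths connect Y and R; each must be blocked for d-separation to hold:
Path 1: Y → G → V ← X → R
  G is a chain and G is not conditioned on; V is a collider and V is conditioned on, which opens it; X is a fork and X is not conditioned on — no node blocks this path, so it is active.
Path 2: Y → G → V ← X ← B → R
  B is a fork here and B is conditioned on, so the path is blocked at B.
Path 3: Y → G → V ← R
  G is a chain and G is not conditioned on; V is a collider and V is conditioned on, which opens it — no node blocks this path, so it is active.
Since the path Y → G → V ← X → R is active, Y and R are not d-separated given {B, N, V}.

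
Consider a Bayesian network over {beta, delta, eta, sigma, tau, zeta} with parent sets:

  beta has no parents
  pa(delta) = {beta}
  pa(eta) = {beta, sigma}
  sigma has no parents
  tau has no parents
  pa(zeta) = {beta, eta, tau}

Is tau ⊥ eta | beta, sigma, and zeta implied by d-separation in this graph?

There are 2 undirected paths between tau and eta; checking each against the conditioning set {beta, sigma, zeta}:
Path 1: tau → zeta ← eta
  zeta is a collider and zeta is conditioned on, which opens it — no node blocks this path, so it is active.
Path 2: tau → zeta ← beta → eta
  beta is a fork here and beta is conditioned on, so the path is blocked at beta.
Because an active path exists, tau and eta are not d-separated.

No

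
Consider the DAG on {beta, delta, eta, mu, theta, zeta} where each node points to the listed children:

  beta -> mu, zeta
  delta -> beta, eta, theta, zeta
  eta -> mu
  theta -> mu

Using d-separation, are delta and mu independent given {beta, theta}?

No

4 paths connect delta and mu; each must be blocked for d-separation to hold:
Path 1: delta → beta → mu
  beta is a chain here and beta is conditioned on, so the path is blocked at beta.
Path 2: delta → theta → mu
  theta is a chain here and theta is conditioned on, so the path is blocked at theta.
Path 3: delta → zeta ← beta → mu
  zeta is a collider here and neither zeta nor any of its descendants is conditioned on, so the collider stays closed — the path is blocked at zeta.
Path 4: delta → eta → mu
  eta is a chain and eta is not conditioned on — no node blocks this path, so it is active.
Since the path delta → eta → mu is active, delta and mu are not d-separated given {beta, theta}.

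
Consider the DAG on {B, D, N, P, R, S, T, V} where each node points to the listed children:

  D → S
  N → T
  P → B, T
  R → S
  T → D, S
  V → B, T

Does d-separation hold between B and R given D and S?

We examine all 4 paths between B and R:
Path 1: B ← V → T → S ← R
  V is a fork and V is not conditioned on; T is a chain and T is not conditioned on; S is a collider and S is conditioned on, which opens it — no node blocks this path, so it is active.
Path 2: B ← V → T → D → S ← R
  D is a chain here and D is conditioned on, so the path is blocked at D.
Path 3: B ← P → T → S ← R
  P is a fork and P is not conditioned on; T is a chain and T is not conditioned on; S is a collider and S is conditioned on, which opens it — no node blocks this path, so it is active.
Path 4: B ← P → T → D → S ← R
  D is a chain here and D is conditioned on, so the path is blocked at D.
Because an active path exists, B and R are not d-separated.

No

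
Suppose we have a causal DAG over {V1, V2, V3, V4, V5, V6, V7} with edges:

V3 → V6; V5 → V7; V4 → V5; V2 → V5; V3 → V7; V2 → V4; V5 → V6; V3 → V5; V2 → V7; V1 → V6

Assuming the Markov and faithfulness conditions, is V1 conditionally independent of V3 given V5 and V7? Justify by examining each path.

We examine all 5 paths between V1 and V3:
Path 1: V1 → V6 ← V3
  V6 is a collider here and neither V6 nor any of its descendants is conditioned on, so the collider stays closed — the path is blocked at V6.
Path 2: V1 → V6 ← V5 ← V2 → V7 ← V3
  V6 is a collider here and neither V6 nor any of its descendants is conditioned on, so the collider stays closed — the path is blocked at V6.
Path 3: V1 → V6 ← V5 ← V3
  V6 is a collider here and neither V6 nor any of its descendants is conditioned on, so the collider stays closed — the path is blocked at V6.
Path 4: V1 → V6 ← V5 → V7 ← V3
  V6 is a collider here and neither V6 nor any of its descendants is conditioned on, so the collider stays closed — the path is blocked at V6.
Path 5: V1 → V6 ← V5 ← V4 ← V2 → V7 ← V3
  V6 is a collider here and neither V6 nor any of its descendants is conditioned on, so the collider stays closed — the path is blocked at V6.
Every path is blocked, so V1 and V3 are d-separated given {V5, V7}.

Yes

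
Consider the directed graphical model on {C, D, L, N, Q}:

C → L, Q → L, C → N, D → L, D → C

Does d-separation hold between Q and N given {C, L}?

Yes

There are 2 undirected paths between Q and N; checking each against the conditioning set {C, L}:
Path 1: Q → L ← D → C → N
  C is a chain here and C is conditioned on, so the path is blocked at C.
Path 2: Q → L ← C → N
  C is a fork here and C is conditioned on, so the path is blocked at C.
Every path is blocked, so Q and N are d-separated given {C, L}.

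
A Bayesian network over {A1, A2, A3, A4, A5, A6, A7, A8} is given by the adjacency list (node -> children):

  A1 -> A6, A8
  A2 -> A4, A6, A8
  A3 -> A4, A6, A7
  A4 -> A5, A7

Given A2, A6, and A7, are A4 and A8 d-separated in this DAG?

6 paths connect A4 and A8; each must be blocked for d-separation to hold:
Path 1: A4 ← A3 → A6 ← A1 → A8
  A3 is a fork and A3 is not conditioned on; A6 is a collider and A6 is conditioned on, which opens it; A1 is a fork and A1 is not conditioned on — no node blocks this path, so it is active.
Path 2: A4 ← A3 → A6 ← A2 → A8
  A2 is a fork here and A2 is conditioned on, so the path is blocked at A2.
Path 3: A4 → A7 ← A3 → A6 ← A1 → A8
  A7 is a collider and A7 is conditioned on, which opens it; A3 is a fork and A3 is not conditioned on; A6 is a collider and A6 is conditioned on, which opens it; A1 is a fork and A1 is not conditioned on — no node blocks this path, so it is active.
Path 4: A4 → A7 ← A3 → A6 ← A2 → A8
  A2 is a fork here and A2 is conditioned on, so the path is blocked at A2.
Path 5: A4 ← A2 → A6 ← A1 → A8
  A2 is a fork here and A2 is conditioned on, so the path is blocked at A2.
Path 6: A4 ← A2 → A8
  A2 is a fork here and A2 is conditioned on, so the path is blocked at A2.
At least one path is unblocked, so d-separation fails.

No — A4 and A8 are not d-separated given {A2, A6, A7}.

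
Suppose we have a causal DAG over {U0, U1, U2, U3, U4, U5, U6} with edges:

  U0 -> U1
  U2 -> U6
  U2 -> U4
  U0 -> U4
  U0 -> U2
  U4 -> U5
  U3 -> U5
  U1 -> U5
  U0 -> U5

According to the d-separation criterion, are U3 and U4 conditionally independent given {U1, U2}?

Yes — U3 and U4 are d-separated given {U1, U2}.

There are 5 undirected paths between U3 and U4; checking each against the conditioning set {U1, U2}:
Path 1: U3 → U5 ← U0 → U2 → U4
  U5 is a collider here and neither U5 nor any of its descendants is conditioned on, so the collider stays closed — the path is blocked at U5.
Path 2: U3 → U5 ← U0 → U4
  U5 is a collider here and neither U5 nor any of its descendants is conditioned on, so the collider stays closed — the path is blocked at U5.
Path 3: U3 → U5 ← U1 ← U0 → U2 → U4
  U5 is a collider here and neither U5 nor any of its descendants is conditioned on, so the collider stays closed — the path is blocked at U5.
Path 4: U3 → U5 ← U1 ← U0 → U4
  U5 is a collider here and neither U5 nor any of its descendants is conditioned on, so the collider stays closed — the path is blocked at U5.
Path 5: U3 → U5 ← U4
  U5 is a collider here and neither U5 nor any of its descendants is conditioned on, so the collider stays closed — the path is blocked at U5.
Every path is blocked, so U3 and U4 are d-separated given {U1, U2}.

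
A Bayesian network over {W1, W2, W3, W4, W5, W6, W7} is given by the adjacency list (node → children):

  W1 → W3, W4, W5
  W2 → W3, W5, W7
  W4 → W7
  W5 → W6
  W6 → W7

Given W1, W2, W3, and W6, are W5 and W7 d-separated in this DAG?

There are 5 undirected paths between W5 and W7; checking each against the conditioning set {W1, W2, W3, W6}:
  1. W5 → W6 → W7 — W6:chain[blocks] ⇒ blocked
  2. W5 ← W2 → W7 — W2:fork[blocks] ⇒ blocked
  3. W5 ← W2 → W3 ← W1 → W4 → W7 — W2:fork[blocks]; W3:collider[open]; W1:fork[blocks]; W4:chain[open] ⇒ blocked
  4. W5 ← W1 → W4 → W7 — W1:fork[blocks]; W4:chain[open] ⇒ blocked
  5. W5 ← W1 → W3 ← W2 → W7 — W1:fork[blocks]; W3:collider[open]; W2:fork[blocks] ⇒ blocked
Every path is blocked, so W5 and W7 are d-separated given {W1, W2, W3, W6}.

Yes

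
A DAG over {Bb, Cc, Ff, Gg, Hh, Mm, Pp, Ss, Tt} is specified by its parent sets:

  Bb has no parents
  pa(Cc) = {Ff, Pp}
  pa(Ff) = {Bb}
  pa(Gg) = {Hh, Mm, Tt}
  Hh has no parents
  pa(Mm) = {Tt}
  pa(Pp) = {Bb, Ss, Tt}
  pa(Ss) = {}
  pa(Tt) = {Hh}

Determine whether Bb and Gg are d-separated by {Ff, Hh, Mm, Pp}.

No — Bb and Gg are not d-separated given {Ff, Hh, Mm, Pp}.

We examine all 6 paths between Bb and Gg:
Path 1: Bb → Pp ← Tt → Gg
  Pp is a collider and Pp is conditioned on, which opens it; Tt is a fork and Tt is not conditioned on — no node blocks this path, so it is active.
Path 2: Bb → Pp ← Tt ← Hh → Gg
  Hh is a fork here and Hh is conditioned on, so the path is blocked at Hh.
Path 3: Bb → Pp ← Tt → Mm → Gg
  Mm is a chain here and Mm is conditioned on, so the path is blocked at Mm.
Path 4: Bb → Ff → Cc ← Pp ← Tt → Gg
  Ff is a chain here and Ff is conditioned on, so the path is blocked at Ff.
Path 5: Bb → Ff → Cc ← Pp ← Tt ← Hh → Gg
  Ff is a chain here and Ff is conditioned on, so the path is blocked at Ff.
Path 6: Bb → Ff → Cc ← Pp ← Tt → Mm → Gg
  Ff is a chain here and Ff is conditioned on, so the path is blocked at Ff.
Since the path Bb → Pp ← Tt → Gg is active, Bb and Gg are not d-separated given {Ff, Hh, Mm, Pp}.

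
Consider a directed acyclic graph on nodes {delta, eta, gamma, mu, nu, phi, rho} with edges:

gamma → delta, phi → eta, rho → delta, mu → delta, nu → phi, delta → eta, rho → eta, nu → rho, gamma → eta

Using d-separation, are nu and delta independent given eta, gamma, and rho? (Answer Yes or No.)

Enumerating the 6 paths from nu to delta and testing each for blocking by {eta, gamma, rho}:
Path 1: nu → phi → eta ← rho → delta
  rho is a fork here and rho is conditioned on, so the path is blocked at rho.
Path 2: nu → phi → eta ← gamma → delta
  gamma is a fork here and gamma is conditioned on, so the path is blocked at gamma.
Path 3: nu → phi → eta ← delta
  phi is a chain and phi is not conditioned on; eta is a collider and eta is conditioned on, which opens it — no node blocks this path, so it is active.
Path 4: nu → rho → eta ← gamma → delta
  rho is a chain here and rho is conditioned on, so the path is blocked at rho.
Path 5: nu → rho → eta ← delta
  rho is a chain here and rho is conditioned on, so the path is blocked at rho.
Path 6: nu → rho → delta
  rho is a chain here and rho is conditioned on, so the path is blocked at rho.
At least one path is unblocked, so d-separation fails.

No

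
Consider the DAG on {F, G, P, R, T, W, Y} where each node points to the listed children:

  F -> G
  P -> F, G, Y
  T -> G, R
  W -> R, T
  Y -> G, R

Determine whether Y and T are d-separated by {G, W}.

No — Y and T are not d-separated given {G, W}.

Enumerating the 5 paths from Y to T and testing each for blocking by {G, W}:
Path 1: Y ← P → G ← T
  P is a fork and P is not conditioned on; G is a collider and G is conditioned on, which opens it — no node blocks this path, so it is active.
Path 2: Y ← P → F → G ← T
  P is a fork and P is not conditioned on; F is a chain and F is not conditioned on; G is a collider and G is conditioned on, which opens it — no node blocks this path, so it is active.
Path 3: Y → G ← T
  G is a collider and G is conditioned on, which opens it — no node blocks this path, so it is active.
Path 4: Y → R ← W → T
  R is a collider here and neither R nor any of its descendants is conditioned on, so the collider stays closed — the path is blocked at R.
Path 5: Y → R ← T
  R is a collider here and neither R nor any of its descendants is conditioned on, so the collider stays closed — the path is blocked at R.
Since the path Y ← P → G ← T is active, Y and T are not d-separated given {G, W}.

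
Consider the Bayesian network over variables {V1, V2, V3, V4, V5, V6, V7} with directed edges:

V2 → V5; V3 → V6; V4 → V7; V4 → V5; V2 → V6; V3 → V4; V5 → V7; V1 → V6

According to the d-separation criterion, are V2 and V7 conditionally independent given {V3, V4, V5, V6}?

Yes

There are 4 undirected paths between V2 and V7; checking each against the conditioning set {V3, V4, V5, V6}:
Path 1: V2 → V6 ← V3 → V4 → V5 → V7
  V3 is a fork here and V3 is conditioned on, so the path is blocked at V3.
Path 2: V2 → V6 ← V3 → V4 → V7
  V3 is a fork here and V3 is conditioned on, so the path is blocked at V3.
Path 3: V2 → V5 ← V4 → V7
  V4 is a fork here and V4 is conditioned on, so the path is blocked at V4.
Path 4: V2 → V5 → V7
  V5 is a chain here and V5 is conditioned on, so the path is blocked at V5.
Since every path is blocked, d-separation holds.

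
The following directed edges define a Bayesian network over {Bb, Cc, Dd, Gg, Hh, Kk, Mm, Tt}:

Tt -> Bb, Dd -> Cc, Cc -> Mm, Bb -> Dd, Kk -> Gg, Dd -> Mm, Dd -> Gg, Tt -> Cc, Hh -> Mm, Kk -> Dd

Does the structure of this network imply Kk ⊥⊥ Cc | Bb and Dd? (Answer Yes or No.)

Enumerating the 6 paths from Kk to Cc and testing each for blocking by {Bb, Dd}:
Path 1: Kk → Dd ← Bb ← Tt → Cc
  Bb is a chain here and Bb is conditioned on, so the path is blocked at Bb.
Path 2: Kk → Dd → Cc
  Dd is a chain here and Dd is conditioned on, so the path is blocked at Dd.
Path 3: Kk → Dd → Mm ← Cc
  Dd is a chain here and Dd is conditioned on, so the path is blocked at Dd.
Path 4: Kk → Gg ← Dd ← Bb ← Tt → Cc
  Gg is a collider here and neither Gg nor any of its descendants is conditioned on, so the collider stays closed — the path is blocked at Gg.
Path 5: Kk → Gg ← Dd → Cc
  Gg is a collider here and neither Gg nor any of its descendants is conditioned on, so the collider stays closed — the path is blocked at Gg.
Path 6: Kk → Gg ← Dd → Mm ← Cc
  Gg is a collider here and neither Gg nor any of its descendants is conditioned on, so the collider stays closed — the path is blocked at Gg.
Every path is blocked, so Kk and Cc are d-separated given {Bb, Dd}.

Yes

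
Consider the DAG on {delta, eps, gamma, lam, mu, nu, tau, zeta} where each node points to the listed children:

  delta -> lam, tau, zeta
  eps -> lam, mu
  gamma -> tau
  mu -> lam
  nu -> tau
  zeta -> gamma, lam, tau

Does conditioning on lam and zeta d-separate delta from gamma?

Enumerating the 6 paths from delta to gamma and testing each for blocking by {lam, zeta}:
  1. delta → zeta → tau ← gamma — zeta:chain[blocks]; tau:collider[blocks] ⇒ blocked
  2. delta → zeta → gamma — zeta:chain[blocks] ⇒ blocked
  3. delta → lam ← zeta → tau ← gamma — lam:collider[open]; zeta:fork[blocks]; tau:collider[blocks] ⇒ blocked
  4. delta → lam ← zeta → gamma — lam:collider[open]; zeta:fork[blocks] ⇒ blocked
  5. delta → tau ← zeta → gamma — tau:collider[blocks]; zeta:fork[blocks] ⇒ blocked
  6. delta → tau ← gamma — tau:collider[blocks] ⇒ blocked
Since every path is blocked, d-separation holds.

Yes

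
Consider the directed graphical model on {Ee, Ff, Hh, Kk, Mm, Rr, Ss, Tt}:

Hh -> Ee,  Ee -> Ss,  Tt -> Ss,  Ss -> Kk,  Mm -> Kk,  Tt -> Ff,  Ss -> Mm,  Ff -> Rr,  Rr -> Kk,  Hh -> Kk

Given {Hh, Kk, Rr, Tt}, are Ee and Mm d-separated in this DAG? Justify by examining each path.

There are 6 undirected paths between Ee and Mm; checking each against the conditioning set {Hh, Kk, Rr, Tt}:
  1. Ee ← Hh → Kk ← Mm — Hh:fork[blocks]; Kk:collider[open] ⇒ blocked
  2. Ee ← Hh → Kk ← Ss → Mm — Hh:fork[blocks]; Kk:collider[open]; Ss:fork[open] ⇒ blocked
  3. Ee ← Hh → Kk ← Rr ← Ff ← Tt → Ss → Mm — Hh:fork[blocks]; Kk:collider[open]; Rr:chain[blocks]; Ff:chain[open]; Tt:fork[blocks]; Ss:chain[open] ⇒ blocked
  4. Ee → Ss → Kk ← Mm — Ss:chain[open]; Kk:collider[open] ⇒ active
  5. Ee → Ss → Mm — Ss:chain[open] ⇒ active
  6. Ee → Ss ← Tt → Ff → Rr → Kk ← Mm — Ss:collider[open]; Tt:fork[blocks]; Ff:chain[open]; Rr:chain[blocks]; Kk:collider[open] ⇒ blocked
At least one path is unblocked, so d-separation fails.

No — Ee and Mm are not d-separated given {Hh, Kk, Rr, Tt}.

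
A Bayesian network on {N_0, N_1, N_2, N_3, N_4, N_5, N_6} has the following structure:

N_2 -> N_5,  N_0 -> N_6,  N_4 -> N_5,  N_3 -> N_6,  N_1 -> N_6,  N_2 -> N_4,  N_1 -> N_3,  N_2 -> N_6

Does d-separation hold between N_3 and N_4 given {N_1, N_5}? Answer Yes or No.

4 paths connect N_3 and N_4; each must be blocked for d-separation to hold:
Path 1: N_3 ← N_1 → N_6 ← N_2 → N_4
  N_1 is a fork here and N_1 is conditioned on, so the path is blocked at N_1.
Path 2: N_3 ← N_1 → N_6 ← N_2 → N_5 ← N_4
  N_1 is a fork here and N_1 is conditioned on, so the path is blocked at N_1.
Path 3: N_3 → N_6 ← N_2 → N_4
  N_6 is a collider here and neither N_6 nor any of its descendants is conditioned on, so the collider stays closed — the path is blocked at N_6.
Path 4: N_3 → N_6 ← N_2 → N_5 ← N_4
  N_6 is a collider here and neither N_6 nor any of its descendants is conditioned on, so the collider stays closed — the path is blocked at N_6.
Since every path is blocked, d-separation holds.

Yes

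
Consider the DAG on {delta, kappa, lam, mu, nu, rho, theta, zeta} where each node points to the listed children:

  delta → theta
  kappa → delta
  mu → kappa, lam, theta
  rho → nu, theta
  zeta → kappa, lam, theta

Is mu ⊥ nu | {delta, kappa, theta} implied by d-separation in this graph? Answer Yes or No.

No

5 paths connect mu and nu; each must be blocked for d-separation to hold:
Path 1: mu → lam ← zeta → kappa → delta → theta ← rho → nu
  lam is a collider here and neither lam nor any of its descendants is conditioned on, so the collider stays closed — the path is blocked at lam.
Path 2: mu → lam ← zeta → theta ← rho → nu
  lam is a collider here and neither lam nor any of its descendants is conditioned on, so the collider stays closed — the path is blocked at lam.
Path 3: mu → kappa → delta → theta ← rho → nu
  kappa is a chain here and kappa is conditioned on, so the path is blocked at kappa.
Path 4: mu → kappa ← zeta → theta ← rho → nu
  kappa is a collider and kappa is conditioned on, which opens it; zeta is a fork and zeta is not conditioned on; theta is a collider and theta is conditioned on, which opens it; rho is a fork and rho is not conditioned on — no node blocks this path, so it is active.
Path 5: mu → theta ← rho → nu
  theta is a collider and theta is conditioned on, which opens it; rho is a fork and rho is not conditioned on — no node blocks this path, so it is active.
Because an active path exists, mu and nu are not d-separated.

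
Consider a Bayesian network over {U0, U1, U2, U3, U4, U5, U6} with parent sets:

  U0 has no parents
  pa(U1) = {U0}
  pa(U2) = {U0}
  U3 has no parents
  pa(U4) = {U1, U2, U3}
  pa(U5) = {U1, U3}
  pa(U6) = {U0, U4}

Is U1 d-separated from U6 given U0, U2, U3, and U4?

We examine all 6 paths between U1 and U6:
Path 1: U1 → U5 ← U3 → U4 → U6
  U5 is a collider here and neither U5 nor any of its descendants is conditioned on, so the collider stays closed — the path is blocked at U5.
Path 2: U1 → U5 ← U3 → U4 ← U2 ← U0 → U6
  U5 is a collider here and neither U5 nor any of its descendants is conditioned on, so the collider stays closed — the path is blocked at U5.
Path 3: U1 ← U0 → U6
  U0 is a fork here and U0 is conditioned on, so the path is blocked at U0.
Path 4: U1 ← U0 → U2 → U4 → U6
  U0 is a fork here and U0 is conditioned on, so the path is blocked at U0.
Path 5: U1 → U4 → U6
  U4 is a chain here and U4 is conditioned on, so the path is blocked at U4.
Path 6: U1 → U4 ← U2 ← U0 → U6
  U2 is a chain here and U2 is conditioned on, so the path is blocked at U2.
Since every path is blocked, d-separation holds.

Yes — U1 and U6 are d-separated given {U0, U2, U3, U4}.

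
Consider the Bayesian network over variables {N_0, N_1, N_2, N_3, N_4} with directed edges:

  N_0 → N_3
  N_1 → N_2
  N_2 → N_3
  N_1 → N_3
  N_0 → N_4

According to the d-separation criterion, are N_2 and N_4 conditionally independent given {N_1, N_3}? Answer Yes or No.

No

2 paths connect N_2 and N_4; each must be blocked for d-separation to hold:
Path 1: N_2 → N_3 ← N_0 → N_4
  N_3 is a collider and N_3 is conditioned on, which opens it; N_0 is a fork and N_0 is not conditioned on — no node blocks this path, so it is active.
Path 2: N_2 ← N_1 → N_3 ← N_0 → N_4
  N_1 is a fork here and N_1 is conditioned on, so the path is blocked at N_1.
At least one path is unblocked, so d-separation fails.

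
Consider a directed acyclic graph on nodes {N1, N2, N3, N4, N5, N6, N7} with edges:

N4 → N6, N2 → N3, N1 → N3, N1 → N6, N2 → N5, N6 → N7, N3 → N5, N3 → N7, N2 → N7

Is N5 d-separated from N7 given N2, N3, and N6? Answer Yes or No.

Enumerating the 6 paths from N5 to N7 and testing each for blocking by {N2, N3, N6}:
Path 1: N5 ← N3 → N7
  N3 is a fork here and N3 is conditioned on, so the path is blocked at N3.
Path 2: N5 ← N3 ← N2 → N7
  N3 is a chain here and N3 is conditioned on, so the path is blocked at N3.
Path 3: N5 ← N3 ← N1 → N6 → N7
  N3 is a chain here and N3 is conditioned on, so the path is blocked at N3.
Path 4: N5 ← N2 → N3 → N7
  N2 is a fork here and N2 is conditioned on, so the path is blocked at N2.
Path 5: N5 ← N2 → N3 ← N1 → N6 → N7
  N2 is a fork here and N2 is conditioned on, so the path is blocked at N2.
Path 6: N5 ← N2 → N7
  N2 is a fork here and N2 is conditioned on, so the path is blocked at N2.
Since every path is blocked, d-separation holds.

Yes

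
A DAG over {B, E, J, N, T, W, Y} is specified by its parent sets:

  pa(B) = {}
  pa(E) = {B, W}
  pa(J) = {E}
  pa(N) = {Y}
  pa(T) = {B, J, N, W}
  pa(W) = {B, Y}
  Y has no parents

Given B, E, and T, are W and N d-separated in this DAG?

No — W and N are not d-separated given {B, E, T}.

We examine all 6 paths between W and N:
  1. W → T ← N — T:collider[open] ⇒ active
  2. W ← B → T ← N — B:fork[blocks]; T:collider[open] ⇒ blocked
  3. W ← B → E → J → T ← N — B:fork[blocks]; E:chain[blocks]; J:chain[open]; T:collider[open] ⇒ blocked
  4. W ← Y → N — Y:fork[open] ⇒ active
  5. W → E ← B → T ← N — E:collider[open]; B:fork[blocks]; T:collider[open] ⇒ blocked
  6. W → E → J → T ← N — E:chain[blocks]; J:chain[open]; T:collider[open] ⇒ blocked
Since the path W → T ← N is active, W and N are not d-separated given {B, E, T}.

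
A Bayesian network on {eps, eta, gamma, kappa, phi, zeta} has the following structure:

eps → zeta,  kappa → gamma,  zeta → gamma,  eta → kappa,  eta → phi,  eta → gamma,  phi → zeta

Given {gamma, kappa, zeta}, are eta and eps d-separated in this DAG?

Enumerating the 3 paths from eta to eps and testing each for blocking by {gamma, kappa, zeta}:
Path 1: eta → kappa → gamma ← zeta ← eps
  kappa is a chain here and kappa is conditioned on, so the path is blocked at kappa.
Path 2: eta → phi → zeta ← eps
  phi is a chain and phi is not conditioned on; zeta is a collider and zeta is conditioned on, which opens it — no node blocks this path, so it is active.
Path 3: eta → gamma ← zeta ← eps
  zeta is a chain here and zeta is conditioned on, so the path is blocked at zeta.
At least one path is unblocked, so d-separation fails.

No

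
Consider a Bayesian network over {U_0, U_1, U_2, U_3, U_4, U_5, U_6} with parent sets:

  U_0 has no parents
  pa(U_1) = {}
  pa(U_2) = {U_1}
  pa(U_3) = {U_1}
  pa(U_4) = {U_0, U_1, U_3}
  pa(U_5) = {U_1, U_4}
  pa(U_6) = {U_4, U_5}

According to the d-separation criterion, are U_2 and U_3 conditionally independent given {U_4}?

No

Enumerating the 4 paths from U_2 to U_3 and testing each for blocking by {U_4}:
Path 1: U_2 ← U_1 → U_4 ← U_3
  U_1 is a fork and U_1 is not conditioned on; U_4 is a collider and U_4 is conditioned on, which opens it — no node blocks this path, so it is active.
Path 2: U_2 ← U_1 → U_5 ← U_4 ← U_3
  U_5 is a collider here and neither U_5 nor any of its descendants is conditioned on, so the collider stays closed — the path is blocked at U_5.
Path 3: U_2 ← U_1 → U_5 → U_6 ← U_4 ← U_3
  U_6 is a collider here and neither U_6 nor any of its descendants is conditioned on, so the collider stays closed — the path is blocked at U_6.
Path 4: U_2 ← U_1 → U_3
  U_1 is a fork and U_1 is not conditioned on — no node blocks this path, so it is active.
Since the path U_2 ← U_1 → U_4 ← U_3 is active, U_2 and U_3 are not d-separated given {U_4}.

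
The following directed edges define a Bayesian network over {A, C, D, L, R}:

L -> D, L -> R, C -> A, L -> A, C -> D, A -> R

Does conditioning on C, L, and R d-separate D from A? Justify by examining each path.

3 paths connect D and A; each must be blocked for d-separation to hold:
Path 1: D ← L → A
  L is a fork here and L is conditioned on, so the path is blocked at L.
Path 2: D ← L → R ← A
  L is a fork here and L is conditioned on, so the path is blocked at L.
Path 3: D ← C → A
  C is a fork here and C is conditioned on, so the path is blocked at C.
All paths are blocked; D ⊥ A | {C, L, R} holds.

Yes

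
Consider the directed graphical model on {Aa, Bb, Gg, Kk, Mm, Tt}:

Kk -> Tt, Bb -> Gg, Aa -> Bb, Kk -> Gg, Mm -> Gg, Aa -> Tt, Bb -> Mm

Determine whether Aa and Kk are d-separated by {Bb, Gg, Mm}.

3 paths connect Aa and Kk; each must be blocked for d-separation to hold:
Path 1: Aa → Bb → Gg ← Kk
  Bb is a chain here and Bb is conditioned on, so the path is blocked at Bb.
Path 2: Aa → Bb → Mm → Gg ← Kk
  Bb is a chain here and Bb is conditioned on, so the path is blocked at Bb.
Path 3: Aa → Tt ← Kk
  Tt is a collider here and neither Tt nor any of its descendants is conditioned on, so the collider stays closed — the path is blocked at Tt.
Since every path is blocked, d-separation holds.

Yes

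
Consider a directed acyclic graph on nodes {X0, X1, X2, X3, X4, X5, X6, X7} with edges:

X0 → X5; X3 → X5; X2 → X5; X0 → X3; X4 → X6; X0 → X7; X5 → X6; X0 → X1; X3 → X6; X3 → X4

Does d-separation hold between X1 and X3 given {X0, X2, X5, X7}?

Yes — X1 and X3 are d-separated given {X0, X2, X5, X7}.

Enumerating the 4 paths from X1 to X3 and testing each for blocking by {X0, X2, X5, X7}:
Path 1: X1 ← X0 → X5 ← X3
  X0 is a fork here and X0 is conditioned on, so the path is blocked at X0.
Path 2: X1 ← X0 → X5 → X6 ← X3
  X0 is a fork here and X0 is conditioned on, so the path is blocked at X0.
Path 3: X1 ← X0 → X5 → X6 ← X4 ← X3
  X0 is a fork here and X0 is conditioned on, so the path is blocked at X0.
Path 4: X1 ← X0 → X3
  X0 is a fork here and X0 is conditioned on, so the path is blocked at X0.
Since every path is blocked, d-separation holds.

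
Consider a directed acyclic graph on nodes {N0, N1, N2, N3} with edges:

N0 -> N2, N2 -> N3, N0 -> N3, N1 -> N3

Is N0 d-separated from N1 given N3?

There are 2 undirected paths between N0 and N1; checking each against the conditioning set {N3}:
Path 1: N0 → N2 → N3 ← N1
  N2 is a chain and N2 is not conditioned on; N3 is a collider and N3 is conditioned on, which opens it — no node blocks this path, so it is active.
Path 2: N0 → N3 ← N1
  N3 is a collider and N3 is conditioned on, which opens it — no node blocks this path, so it is active.
Because an active path exists, N0 and N1 are not d-separated.

No — N0 and N1 are not d-separated given {N3}.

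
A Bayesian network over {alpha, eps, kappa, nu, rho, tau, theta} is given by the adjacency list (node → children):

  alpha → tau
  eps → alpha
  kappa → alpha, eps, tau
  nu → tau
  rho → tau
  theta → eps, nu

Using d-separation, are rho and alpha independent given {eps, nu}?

5 paths connect rho and alpha; each must be blocked for d-separation to hold:
Path 1: rho → tau ← kappa → alpha
  tau is a collider here and neither tau nor any of its descendants is conditioned on, so the collider stays closed — the path is blocked at tau.
Path 2: rho → tau ← kappa → eps → alpha
  tau is a collider here and neither tau nor any of its descendants is conditioned on, so the collider stays closed — the path is blocked at tau.
Path 3: rho → tau ← nu ← theta → eps ← kappa → alpha
  tau is a collider here and neither tau nor any of its descendants is conditioned on, so the collider stays closed — the path is blocked at tau.
Path 4: rho → tau ← nu ← theta → eps → alpha
  tau is a collider here and neither tau nor any of its descendants is conditioned on, so the collider stays closed — the path is blocked at tau.
Path 5: rho → tau ← alpha
  tau is a collider here and neither tau nor any of its descendants is conditioned on, so the collider stays closed — the path is blocked at tau.
Every path is blocked, so rho and alpha are d-separated given {eps, nu}.

Yes — rho and alpha are d-separated given {eps, nu}.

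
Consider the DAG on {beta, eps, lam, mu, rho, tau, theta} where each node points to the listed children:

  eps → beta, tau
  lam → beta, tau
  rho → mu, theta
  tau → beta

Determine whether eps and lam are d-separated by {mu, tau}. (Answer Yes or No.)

4 paths connect eps and lam; each must be blocked for d-separation to hold:
  1. eps → beta ← lam — beta:collider[blocks] ⇒ blocked
  2. eps → beta ← tau ← lam — beta:collider[blocks]; tau:chain[blocks] ⇒ blocked
  3. eps → tau ← lam — tau:collider[open] ⇒ active
  4. eps → tau → beta ← lam — tau:chain[blocks]; beta:collider[blocks] ⇒ blocked
Since the path eps → tau ← lam is active, eps and lam are not d-separated given {mu, tau}.

No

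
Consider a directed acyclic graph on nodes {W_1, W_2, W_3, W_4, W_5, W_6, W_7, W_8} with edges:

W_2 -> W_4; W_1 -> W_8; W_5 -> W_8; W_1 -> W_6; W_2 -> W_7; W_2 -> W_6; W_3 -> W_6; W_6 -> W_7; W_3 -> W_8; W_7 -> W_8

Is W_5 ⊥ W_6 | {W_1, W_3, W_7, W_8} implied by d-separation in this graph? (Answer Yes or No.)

Yes

Enumerating the 4 paths from W_5 to W_6 and testing each for blocking by {W_1, W_3, W_7, W_8}:
Path 1: W_5 → W_8 ← W_1 → W_6
  W_1 is a fork here and W_1 is conditioned on, so the path is blocked at W_1.
Path 2: W_5 → W_8 ← W_3 → W_6
  W_3 is a fork here and W_3 is conditioned on, so the path is blocked at W_3.
Path 3: W_5 → W_8 ← W_7 ← W_6
  W_7 is a chain here and W_7 is conditioned on, so the path is blocked at W_7.
Path 4: W_5 → W_8 ← W_7 ← W_2 → W_6
  W_7 is a chain here and W_7 is conditioned on, so the path is blocked at W_7.
Since every path is blocked, d-separation holds.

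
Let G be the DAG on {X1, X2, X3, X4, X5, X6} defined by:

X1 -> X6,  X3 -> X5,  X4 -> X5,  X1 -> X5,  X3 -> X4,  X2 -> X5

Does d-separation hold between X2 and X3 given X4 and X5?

No

2 paths connect X2 and X3; each must be blocked for d-separation to hold:
Path 1: X2 → X5 ← X3
  X5 is a collider and X5 is conditioned on, which opens it — no node blocks this path, so it is active.
Path 2: X2 → X5 ← X4 ← X3
  X4 is a chain here and X4 is conditioned on, so the path is blocked at X4.
Since the path X2 → X5 ← X3 is active, X2 and X3 are not d-separated given {X4, X5}.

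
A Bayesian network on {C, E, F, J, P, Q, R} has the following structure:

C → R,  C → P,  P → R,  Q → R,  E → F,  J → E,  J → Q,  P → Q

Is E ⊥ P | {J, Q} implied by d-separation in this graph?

Yes

There are 3 undirected paths between E and P; checking each against the conditioning set {J, Q}:
  1. E ← J → Q ← P — J:fork[blocks]; Q:collider[open] ⇒ blocked
  2. E ← J → Q → R ← C → P — J:fork[blocks]; Q:chain[blocks]; R:collider[blocks]; C:fork[open] ⇒ blocked
  3. E ← J → Q → R ← P — J:fork[blocks]; Q:chain[blocks]; R:collider[blocks] ⇒ blocked
Since every path is blocked, d-separation holds.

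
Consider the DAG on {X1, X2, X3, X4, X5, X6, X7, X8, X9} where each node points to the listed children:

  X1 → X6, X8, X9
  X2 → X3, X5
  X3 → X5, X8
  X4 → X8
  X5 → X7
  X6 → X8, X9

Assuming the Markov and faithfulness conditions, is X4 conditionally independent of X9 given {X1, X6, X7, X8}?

Yes

Enumerating the 4 paths from X4 to X9 and testing each for blocking by {X1, X6, X7, X8}:
Path 1: X4 → X8 ← X6 ← X1 → X9
  X6 is a chain here and X6 is conditioned on, so the path is blocked at X6.
Path 2: X4 → X8 ← X6 → X9
  X6 is a fork here and X6 is conditioned on, so the path is blocked at X6.
Path 3: X4 → X8 ← X1 → X6 → X9
  X1 is a fork here and X1 is conditioned on, so the path is blocked at X1.
Path 4: X4 → X8 ← X1 → X9
  X1 is a fork here and X1 is conditioned on, so the path is blocked at X1.
Every path is blocked, so X4 and X9 are d-separated given {X1, X6, X7, X8}.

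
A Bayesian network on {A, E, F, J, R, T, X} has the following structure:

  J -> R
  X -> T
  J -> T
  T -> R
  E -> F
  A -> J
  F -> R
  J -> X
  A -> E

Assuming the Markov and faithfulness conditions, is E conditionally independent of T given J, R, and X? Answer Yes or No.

6 paths connect E and T; each must be blocked for d-separation to hold:
Path 1: E → F → R ← T
  F is a chain and F is not conditioned on; R is a collider and R is conditioned on, which opens it — no node blocks this path, so it is active.
Path 2: E → F → R ← J → T
  J is a fork here and J is conditioned on, so the path is blocked at J.
Path 3: E → F → R ← J → X → T
  J is a fork here and J is conditioned on, so the path is blocked at J.
Path 4: E ← A → J → R ← T
  J is a chain here and J is conditioned on, so the path is blocked at J.
Path 5: E ← A → J → T
  J is a chain here and J is conditioned on, so the path is blocked at J.
Path 6: E ← A → J → X → T
  J is a chain here and J is conditioned on, so the path is blocked at J.
At least one path is unblocked, so d-separation fails.

No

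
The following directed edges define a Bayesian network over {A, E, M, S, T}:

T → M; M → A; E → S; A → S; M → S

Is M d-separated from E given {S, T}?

No

Enumerating the 2 paths from M to E and testing each for blocking by {S, T}:
Path 1: M → S ← E
  S is a collider and S is conditioned on, which opens it — no node blocks this path, so it is active.
Path 2: M → A → S ← E
  A is a chain and A is not conditioned on; S is a collider and S is conditioned on, which opens it — no node blocks this path, so it is active.
At least one path is unblocked, so d-separation fails.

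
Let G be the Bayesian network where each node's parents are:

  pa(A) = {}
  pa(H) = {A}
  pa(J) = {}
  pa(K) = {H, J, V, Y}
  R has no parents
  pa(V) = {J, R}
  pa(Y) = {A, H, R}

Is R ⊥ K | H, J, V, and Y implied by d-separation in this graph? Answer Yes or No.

Yes

We examine all 5 paths between R and K:
Path 1: R → V ← J → K
  J is a fork here and J is conditioned on, so the path is blocked at J.
Path 2: R → V → K
  V is a chain here and V is conditioned on, so the path is blocked at V.
Path 3: R → Y ← H → K
  H is a fork here and H is conditioned on, so the path is blocked at H.
Path 4: R → Y ← A → H → K
  H is a chain here and H is conditioned on, so the path is blocked at H.
Path 5: R → Y → K
  Y is a chain here and Y is conditioned on, so the path is blocked at Y.
All paths are blocked; R ⊥ K | {H, J, V, Y} holds.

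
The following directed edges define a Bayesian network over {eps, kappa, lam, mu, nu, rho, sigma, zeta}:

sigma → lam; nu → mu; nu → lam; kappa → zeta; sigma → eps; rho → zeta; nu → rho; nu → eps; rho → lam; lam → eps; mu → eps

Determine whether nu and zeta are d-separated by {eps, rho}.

We examine all 6 paths between nu and zeta:
Path 1: nu → eps ← lam ← rho → zeta
  rho is a fork here and rho is conditioned on, so the path is blocked at rho.
Path 2: nu → eps ← sigma → lam ← rho → zeta
  rho is a fork here and rho is conditioned on, so the path is blocked at rho.
Path 3: nu → mu → eps ← lam ← rho → zeta
  rho is a fork here and rho is conditioned on, so the path is blocked at rho.
Path 4: nu → mu → eps ← sigma → lam ← rho → zeta
  rho is a fork here and rho is conditioned on, so the path is blocked at rho.
Path 5: nu → lam ← rho → zeta
  rho is a fork here and rho is conditioned on, so the path is blocked at rho.
Path 6: nu → rho → zeta
  rho is a chain here and rho is conditioned on, so the path is blocked at rho.
All paths are blocked; nu ⊥ zeta | {eps, rho} holds.

Yes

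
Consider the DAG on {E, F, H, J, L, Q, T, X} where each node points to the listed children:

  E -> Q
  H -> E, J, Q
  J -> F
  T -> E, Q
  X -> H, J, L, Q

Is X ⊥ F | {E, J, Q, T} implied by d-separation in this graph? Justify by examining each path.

Enumerating the 5 paths from X to F and testing each for blocking by {E, J, Q, T}:
Path 1: X → J → F
  J is a chain here and J is conditioned on, so the path is blocked at J.
Path 2: X → Q ← T → E ← H → J → F
  T is a fork here and T is conditioned on, so the path is blocked at T.
Path 3: X → Q ← E ← H → J → F
  E is a chain here and E is conditioned on, so the path is blocked at E.
Path 4: X → Q ← H → J → F
  J is a chain here and J is conditioned on, so the path is blocked at J.
Path 5: X → H → J → F
  J is a chain here and J is conditioned on, so the path is blocked at J.
Since every path is blocked, d-separation holds.

Yes — X and F are d-separated given {E, J, Q, T}.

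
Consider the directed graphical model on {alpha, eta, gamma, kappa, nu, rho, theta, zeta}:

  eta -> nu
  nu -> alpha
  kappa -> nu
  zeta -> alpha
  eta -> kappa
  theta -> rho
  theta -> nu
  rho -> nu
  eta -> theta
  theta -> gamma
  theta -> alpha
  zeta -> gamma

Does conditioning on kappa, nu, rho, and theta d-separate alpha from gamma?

Enumerating the 6 paths from alpha to gamma and testing each for blocking by {kappa, nu, rho, theta}:
  1. alpha ← zeta → gamma — zeta:fork[open] ⇒ active
  2. alpha ← nu ← kappa ← eta → theta → gamma — nu:chain[blocks]; kappa:chain[blocks]; eta:fork[open]; theta:chain[blocks] ⇒ blocked
  3. alpha ← nu ← eta → theta → gamma — nu:chain[blocks]; eta:fork[open]; theta:chain[blocks] ⇒ blocked
  4. alpha ← nu ← theta → gamma — nu:chain[blocks]; theta:fork[blocks] ⇒ blocked
  5. alpha ← nu ← rho ← theta → gamma — nu:chain[blocks]; rho:chain[blocks]; theta:fork[blocks] ⇒ blocked
  6. alpha ← theta → gamma — theta:fork[blocks] ⇒ blocked
Since the path alpha ← zeta → gamma is active, alpha and gamma are not d-separated given {kappa, nu, rho, theta}.

No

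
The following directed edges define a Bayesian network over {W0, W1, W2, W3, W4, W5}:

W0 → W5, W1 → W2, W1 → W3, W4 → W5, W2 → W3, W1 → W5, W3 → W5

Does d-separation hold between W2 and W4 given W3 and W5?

No

We examine all 4 paths between W2 and W4:
  1. W2 → W3 → W5 ← W4 — W3:chain[blocks]; W5:collider[open] ⇒ blocked
  2. W2 → W3 ← W1 → W5 ← W4 — W3:collider[open]; W1:fork[open]; W5:collider[open] ⇒ active
  3. W2 ← W1 → W3 → W5 ← W4 — W1:fork[open]; W3:chain[blocks]; W5:collider[open] ⇒ blocked
  4. W2 ← W1 → W5 ← W4 — W1:fork[open]; W5:collider[open] ⇒ active
At least one path is unblocked, so d-separation fails.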